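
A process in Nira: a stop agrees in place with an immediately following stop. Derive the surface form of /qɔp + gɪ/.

[qɔkgɪ]

/p/ is a voiceless bilabial stop. The following trigger /g/ is velar, so /p/ must become velar as well.
The voiceless velar stop is [k], so /p/ → [k].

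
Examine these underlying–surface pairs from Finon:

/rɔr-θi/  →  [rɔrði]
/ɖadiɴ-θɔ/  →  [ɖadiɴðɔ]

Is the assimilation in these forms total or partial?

Underlying /θ/ is realised as [ð] next to /r/; /r/ itself does not change.
The change voiceless → voiced matches the voicing of the preceding /r/, identifying this as voicing assimilation.
Place and manner are unchanged, so the assimilation is partial, not total.
The same holds elsewhere in the data: /θ/ → [ð] after /ɴ/ (voiceless → voiced, matching voiced) — only voicing changes, and always toward the preceding segment.

partial assimilation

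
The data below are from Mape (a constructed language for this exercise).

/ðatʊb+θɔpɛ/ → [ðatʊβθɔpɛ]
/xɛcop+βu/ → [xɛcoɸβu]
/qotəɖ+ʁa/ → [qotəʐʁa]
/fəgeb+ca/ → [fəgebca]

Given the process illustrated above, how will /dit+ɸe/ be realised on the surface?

The data show regressive manner assimilation: /b/ → [β] before /θ/; /p/ → [ɸ] before /β/; /ɖ/ → [ʐ] before /ʁ/. In each pair only manner changes, matching the following consonant, while place and voice stay constant.
No alternation appears in [fəgebca]: there the adjacent consonants already agree in manner (/b/ and /c/ are both stops), so this form is consistent with the same rule.
/t/ is a voiceless alveolar stop. The following trigger /ɸ/ is a fricative, so /t/ must become a fricative as well.
Changing only its manner to fricative gives [s] — the voiceless alveolar fricative.

[disɸe]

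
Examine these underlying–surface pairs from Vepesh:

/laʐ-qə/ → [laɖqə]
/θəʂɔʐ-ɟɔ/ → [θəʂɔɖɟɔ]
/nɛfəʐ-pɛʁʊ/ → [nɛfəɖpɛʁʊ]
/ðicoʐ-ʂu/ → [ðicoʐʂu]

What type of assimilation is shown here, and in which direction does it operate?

Comparing underlying and surface forms, /ʐ/ → [ɖ] is the alternation; the neighbouring /q/ is constant.
/ʐ/ is a fricative while /q/ is a stop; the output [ɖ] is a stop, matching the trigger — so the feature that spreads is manner.
Place and voice are unchanged, so the assimilation is partial, not total.
The same holds elsewhere in the data: /ʐ/ → [ɖ] before /ɟ/ (fricative → stop, matching a stop); /ʐ/ → [ɖ] before /p/ (fricative → stop, matching a stop) — only manner changes, and always toward the following segment.
No alternation appears in [ðicoʐʂu]: there the adjacent consonants already agree in manner (/ʐ/ and /ʂ/ are both fricatives), so this form is consistent with the same rule.
The trigger is the following segment, so the direction is regressive (anticipatory).

regressive manner assimilation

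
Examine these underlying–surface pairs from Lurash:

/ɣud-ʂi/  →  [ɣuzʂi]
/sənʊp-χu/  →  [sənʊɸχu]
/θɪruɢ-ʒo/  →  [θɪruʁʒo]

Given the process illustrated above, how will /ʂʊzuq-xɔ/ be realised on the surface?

[ʂʊzuχxɔ]

The data show regressive manner assimilation: /d/ → [z] before /ʂ/; /p/ → [ɸ] before /χ/; /ɢ/ → [ʁ] before /ʒ/. In each pair only manner changes, matching the following consonant, while place and voice stay constant.
/q/ is a voiceless uvular stop. The following trigger /x/ is a fricative, so /q/ must become a fricative as well.
Changing only its manner to fricative gives [χ] — the voiceless uvular fricative.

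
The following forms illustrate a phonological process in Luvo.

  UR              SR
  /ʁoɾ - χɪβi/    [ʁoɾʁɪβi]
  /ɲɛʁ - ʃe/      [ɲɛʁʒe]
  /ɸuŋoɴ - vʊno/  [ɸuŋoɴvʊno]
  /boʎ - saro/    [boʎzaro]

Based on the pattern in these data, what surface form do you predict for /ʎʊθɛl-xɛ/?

[ʎʊθɛlɣɛ]

The data show progressive voicing assimilation: /χ/ → [ʁ] after /ɾ/; /ʃ/ → [ʒ] after /ʁ/; /s/ → [z] after /ʎ/. In each pair only voicing changes, matching the preceding consonant, while place and manner stay constant.
No alternation appears in [ɸuŋoɴvʊno]: there the adjacent consonants already agree in voicing (/v/ and /ɴ/ are both voiced), so this form is consistent with the same rule.
The rule targets /x/ (voiceless velar fricative), which sits after the trigger /l/ (voiced).
Changing only its voicing to voiced gives [ɣ] — the voiced velar fricative.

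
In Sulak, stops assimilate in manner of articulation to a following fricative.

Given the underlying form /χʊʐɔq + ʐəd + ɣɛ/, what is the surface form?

[χʊʐɔχʐəzɣɛ]

The rule targets /q/ (voiceless uvular stop), which sits before the trigger /ʐ/ (fricative).
Changing only its manner to fricative gives [χ] — the voiceless uvular fricative.
At the second juncture, /d/ likewise becomes [z] adjacent to /ɣ/.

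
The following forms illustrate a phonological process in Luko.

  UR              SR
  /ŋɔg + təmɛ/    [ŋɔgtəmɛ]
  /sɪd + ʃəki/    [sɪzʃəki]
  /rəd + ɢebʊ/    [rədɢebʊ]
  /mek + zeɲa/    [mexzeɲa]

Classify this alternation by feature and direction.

regressive manner assimilation

The segment that alternates is /d/, which surfaces as [z] when adjacent to /ʃ/.
The change stop → fricative matches the manner of the following /ʃ/, identifying this as manner assimilation.
Place and voice are unchanged, so the assimilation is partial, not total.
The same holds elsewhere in the data: /k/ → [x] before /z/ (stop → fricative, matching a fricative) — only manner changes, and always toward the following segment.
No alternation appears in [ŋɔgtəmɛ], [rədɢebʊ]: there the adjacent consonants already agree in manner (/g/ and /t/ are both stops; /d/ and /ɢ/ are both stops), so these forms are consistent with the same rule.
Since the segment that changes precedes the conditioning segment, the assimilation is regressive.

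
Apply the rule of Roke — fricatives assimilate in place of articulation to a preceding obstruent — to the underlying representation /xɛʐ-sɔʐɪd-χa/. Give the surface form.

[xɛʐʂɔʐɪdsa]

The rule targets /s/ (voiceless alveolar fricative), which sits after the trigger /ʐ/ (retroflex).
The voiceless retroflex fricative is [ʂ], so /s/ → [ʂ].
The same rule applies at the second boundary: /χ/ → [s] next to /d/.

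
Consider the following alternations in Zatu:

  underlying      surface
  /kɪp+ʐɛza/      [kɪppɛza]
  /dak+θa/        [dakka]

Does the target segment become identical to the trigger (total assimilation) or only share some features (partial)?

total assimilation

Comparing underlying and surface forms, /ʐ/ → [p] is the alternation; the neighbouring /p/ is constant.
The output [p] is identical to the trigger /p/ — every feature (place, manner, voicing) has been copied — so this is total assimilation.
The remaining alternation confirms this: /θ/ → [k] after /k/ — in each case the output is a copy of the preceding consonant.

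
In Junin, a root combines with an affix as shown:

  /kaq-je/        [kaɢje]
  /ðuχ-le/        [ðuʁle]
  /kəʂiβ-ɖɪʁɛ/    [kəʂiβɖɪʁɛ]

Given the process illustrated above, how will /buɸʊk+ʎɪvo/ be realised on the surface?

[buɸʊgʎɪvo]

The data show regressive voicing assimilation: /q/ → [ɢ] before /j/; /χ/ → [ʁ] before /l/. In each pair only voicing changes, matching the following consonant, while place and manner stay constant.
No alternation appears in [kəʂiβɖɪʁɛ]: there the adjacent consonants already agree in voicing (/β/ and /ɖ/ are both voiced), so this form is consistent with the same rule.
The rule targets /k/ (voiceless velar stop), which sits before the trigger /ʎ/ (voiced).
Changing only its voicing to voiced gives [g] — the voiced velar stop.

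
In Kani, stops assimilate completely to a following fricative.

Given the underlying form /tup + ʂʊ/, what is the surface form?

/p/ is the segment targeted by the rule; it sits immediately before /ʂ/, so it assimilates completely and surfaces as [ʂ].

[tuʂʂʊ]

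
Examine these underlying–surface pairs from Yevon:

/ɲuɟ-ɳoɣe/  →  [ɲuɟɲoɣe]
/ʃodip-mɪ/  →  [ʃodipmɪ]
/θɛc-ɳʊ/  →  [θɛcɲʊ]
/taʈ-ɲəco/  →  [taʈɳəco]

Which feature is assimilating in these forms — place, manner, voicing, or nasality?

place

Underlying /ɳ/ is realised as [ɲ] next to /ɟ/; /ɟ/ itself does not change.
The change retroflex → palatal matches the place of the preceding /ɟ/, identifying this as place assimilation.
The other alternating forms pattern the same way: /ɳ/ → [ɲ] after /c/ (retroflex → palatal, matching palatal); /ɲ/ → [ɳ] after /ʈ/ (palatal → retroflex, matching retroflex) — only place changes, and always toward the preceding segment.
Nothing changes in [ʃodipmɪ]: there the adjacent consonants already agree in place (/m/ and /p/ are both bilabial), so this form is consistent with the same rule.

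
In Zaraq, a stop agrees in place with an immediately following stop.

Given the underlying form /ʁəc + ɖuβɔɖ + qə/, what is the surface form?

The rule targets /c/ (voiceless palatal stop), which sits before the trigger /ɖ/ (retroflex).
Changing only its place to retroflex gives [ʈ] — the voiceless retroflex stop.
At the second juncture, /ɖ/ likewise becomes [ɢ] adjacent to /q/.

[ʁəʈɖuβɔɢqə]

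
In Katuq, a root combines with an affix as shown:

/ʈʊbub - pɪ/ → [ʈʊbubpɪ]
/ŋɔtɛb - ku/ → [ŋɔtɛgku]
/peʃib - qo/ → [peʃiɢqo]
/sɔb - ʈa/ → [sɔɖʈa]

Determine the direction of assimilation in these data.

Underlying /b/ is realised as [g] next to /k/; /k/ itself does not change.
/b/ is bilabial while /k/ is velar; the output [g] is velar, matching the trigger — so the feature that spreads is place.
The same holds elsewhere in the data: /b/ → [ɢ] before /q/ (bilabial → uvular, matching uvular); /b/ → [ɖ] before /ʈ/ (bilabial → retroflex, matching retroflex) — only place changes, and always toward the following segment.
Nothing changes in [ʈʊbubpɪ]: there the adjacent consonants already agree in place (/b/ and /p/ are both bilabial), so this form is consistent with the same rule.
The trigger is the following segment, so the direction is regressive (anticipatory).

regressive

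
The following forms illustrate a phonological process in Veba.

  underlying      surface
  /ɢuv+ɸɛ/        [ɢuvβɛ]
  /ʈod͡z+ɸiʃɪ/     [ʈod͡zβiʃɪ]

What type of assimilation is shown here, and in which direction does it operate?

Underlying /ɸ/ is realised as [β] next to /v/; /v/ itself does not change.
The change voiceless → voiced matches the voicing of the preceding /v/, identifying this as voicing assimilation.
Place and manner are unchanged, so the assimilation is partial, not total.
The same holds elsewhere in the data: /ɸ/ → [β] after /d͡z/ (voiceless → voiced, matching voiced) — only voicing changes, and always toward the preceding segment.
The trigger is the preceding segment, so the direction is progressive (perseverative).

progressive voicing assimilation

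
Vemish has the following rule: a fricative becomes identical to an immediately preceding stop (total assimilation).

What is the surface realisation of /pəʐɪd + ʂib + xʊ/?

[pəʐɪddibbʊ]

/ʂ/ is the segment targeted by the rule; it sits immediately after /d/, so it assimilates completely and surfaces as [d].
At the second juncture, /x/ likewise becomes [b] adjacent to /b/.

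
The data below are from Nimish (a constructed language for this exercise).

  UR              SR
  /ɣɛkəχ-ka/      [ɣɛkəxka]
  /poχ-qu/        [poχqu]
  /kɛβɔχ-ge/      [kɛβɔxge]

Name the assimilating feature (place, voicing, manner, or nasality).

Underlying /χ/ is realised as [x] next to /k/; /k/ itself does not change.
The change uvular → velar matches the place of the following /k/, identifying this as place assimilation.
The other alternating form patterns the same way: /χ/ → [x] before /g/ (uvular → velar, matching velar) — only place changes, and always toward the following segment.
No alternation appears in [poχqu]: there the adjacent consonants already agree in place (/χ/ and /q/ are both uvular), so this form is consistent with the same rule.

place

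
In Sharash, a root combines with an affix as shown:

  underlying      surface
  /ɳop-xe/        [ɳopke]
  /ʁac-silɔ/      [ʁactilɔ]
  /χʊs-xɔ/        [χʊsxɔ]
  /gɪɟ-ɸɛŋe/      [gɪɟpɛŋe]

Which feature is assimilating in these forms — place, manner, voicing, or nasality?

Comparing underlying and surface forms, /x/ → [k] is the alternation; the neighbouring /p/ is constant.
The change fricative → stop matches the manner of the preceding /p/, identifying this as manner assimilation.
The same holds elsewhere in the data: /s/ → [t] after /c/ (fricative → stop, matching a stop); /ɸ/ → [p] after /ɟ/ (fricative → stop, matching a stop) — only manner changes, and always toward the preceding segment.
Nothing changes in [χʊsxɔ]: there the adjacent consonants already agree in manner (/x/ and /s/ are both fricatives), so this form is consistent with the same rule.

manner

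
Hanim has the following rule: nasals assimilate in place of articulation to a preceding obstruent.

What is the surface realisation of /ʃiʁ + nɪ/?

The rule targets /n/ (voiced alveolar nasal), which sits after the trigger /ʁ/ (uvular).
Changing only its place to uvular gives [ɴ] — the voiced uvular nasal.

[ʃiʁɴɪ]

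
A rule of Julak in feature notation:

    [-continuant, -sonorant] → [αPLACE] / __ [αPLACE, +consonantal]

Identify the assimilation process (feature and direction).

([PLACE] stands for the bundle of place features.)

The rule copies the place features (abbreviated [PLACE]) from the environment onto the target, so the assimilating feature is place.
The conditioning segment sits to the right of the focus bar, meaning the trigger follows the segment that changes — regressive assimilation.

regressive place assimilation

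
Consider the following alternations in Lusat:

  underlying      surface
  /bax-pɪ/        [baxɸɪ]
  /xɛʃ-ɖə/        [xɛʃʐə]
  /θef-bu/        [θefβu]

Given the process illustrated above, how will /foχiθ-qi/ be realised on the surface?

The data show progressive manner assimilation: /p/ → [ɸ] after /x/; /ɖ/ → [ʐ] after /ʃ/; /b/ → [β] after /f/. In each pair only manner changes, matching the preceding consonant, while place and voice stay constant.
/q/ is a voiceless uvular stop. The preceding trigger /θ/ is a fricative, so /q/ must become a fricative as well.
Changing only its manner to fricative gives [χ] — the voiceless uvular fricative.

[foχiθχi]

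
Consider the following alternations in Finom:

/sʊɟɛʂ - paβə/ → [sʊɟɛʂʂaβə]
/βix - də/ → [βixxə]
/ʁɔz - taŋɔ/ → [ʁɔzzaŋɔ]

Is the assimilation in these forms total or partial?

Underlying /p/ is realised as [ʂ] next to /ʂ/; /ʂ/ itself does not change.
The output [ʂ] is identical to the trigger /ʂ/ — every feature (place, manner, voicing) has been copied — so this is total assimilation.
The other forms behave the same way: /d/ → [x] after /x/; /t/ → [z] after /z/ — in each case the output is a copy of the preceding consonant.

total assimilation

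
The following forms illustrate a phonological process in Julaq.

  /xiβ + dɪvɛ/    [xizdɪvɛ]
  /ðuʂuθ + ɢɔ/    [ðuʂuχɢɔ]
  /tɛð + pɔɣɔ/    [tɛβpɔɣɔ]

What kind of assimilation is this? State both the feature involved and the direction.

Underlying /β/ is realised as [z] next to /d/; /d/ itself does not change.
/β/ is bilabial while /d/ is alveolar; the output [z] is alveolar, matching the trigger — so the feature that spreads is place.
Manner and voice are unchanged, so the assimilation is partial, not total.
The other alternating forms pattern the same way: /θ/ → [χ] before /ɢ/ (dental → uvular, matching uvular); /ð/ → [β] before /p/ (dental → bilabial, matching bilabial) — only place changes, and always toward the following segment.
The trigger is the following segment, so the direction is regressive (anticipatory).

regressive place assimilation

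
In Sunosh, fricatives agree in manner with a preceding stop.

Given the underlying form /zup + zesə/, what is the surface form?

[zupdesə]

/z/ is a voiced alveolar fricative. The preceding trigger /p/ is a stop, so /z/ must become a stop as well.
A voiced alveolar stop is [d], so the surface segment is [d].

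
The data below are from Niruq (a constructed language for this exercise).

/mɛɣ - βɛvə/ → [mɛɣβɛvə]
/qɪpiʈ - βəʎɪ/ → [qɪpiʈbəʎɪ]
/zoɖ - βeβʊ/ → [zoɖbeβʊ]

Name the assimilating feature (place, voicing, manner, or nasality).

manner

The segment that alternates is /β/, which surfaces as [b] when adjacent to /ʈ/.
The change fricative → stop matches the manner of the preceding /ʈ/, identifying this as manner assimilation.
The other alternating form patterns the same way: /β/ → [b] after /ɖ/ (fricative → stop, matching a stop) — only manner changes, and always toward the preceding segment.
No alternation appears in [mɛɣβɛvə]: there the adjacent consonants already agree in manner (/β/ and /ɣ/ are both fricatives), so this form is consistent with the same rule.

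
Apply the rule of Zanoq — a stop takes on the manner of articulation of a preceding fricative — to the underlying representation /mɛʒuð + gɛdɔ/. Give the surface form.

[mɛʒuðɣɛdɔ]

/g/ is a voiced velar stop. The preceding trigger /ð/ is a fricative, so /g/ must become a fricative as well.
Changing only its manner to fricative gives [ɣ] — the voiced velar fricative.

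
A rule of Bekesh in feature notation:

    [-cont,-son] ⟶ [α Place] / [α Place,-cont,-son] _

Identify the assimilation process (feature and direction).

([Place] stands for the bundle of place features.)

progressive place assimilation

The rule copies the place features (abbreviated [Place]) from the environment onto the target, so the assimilating feature is place.
Since the environment is written before the underscore, the trigger precedes the target; the direction is progressive.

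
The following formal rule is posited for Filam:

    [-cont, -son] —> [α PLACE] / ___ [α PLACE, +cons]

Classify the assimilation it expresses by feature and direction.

regressive place assimilation

The shared variable α links the value of the place features (abbreviated [PLACE]) on the target to the same value on the neighbouring segment, so place is the feature that assimilates.
The conditioning segment sits to the right of the focus bar, meaning the trigger follows the segment that changes — regressive assimilation.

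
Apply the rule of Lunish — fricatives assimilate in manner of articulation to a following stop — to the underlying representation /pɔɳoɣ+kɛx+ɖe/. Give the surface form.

[pɔɳogkɛkɖe]

The rule targets /ɣ/ (voiced velar fricative), which sits before the trigger /k/ (stop).
The voiced velar stop is [g], so /ɣ/ → [g].
The same rule applies at the second boundary: /x/ → [k] next to /ɖ/.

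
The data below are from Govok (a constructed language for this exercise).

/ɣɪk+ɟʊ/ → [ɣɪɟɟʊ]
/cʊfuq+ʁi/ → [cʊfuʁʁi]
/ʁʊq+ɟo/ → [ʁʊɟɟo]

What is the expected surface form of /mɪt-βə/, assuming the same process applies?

[mɪββə]

The data show regressive total assimilation (/k/ → [ɟ] before /ɟ/; /q/ → [ʁ] before /ʁ/; /q/ → [ɟ] before /ɟ/): in every case the target segment becomes identical to its following neighbour, copying more than a single feature.
/t/ is the segment targeted by the rule; it sits immediately before /β/, so it assimilates completely and surfaces as [β].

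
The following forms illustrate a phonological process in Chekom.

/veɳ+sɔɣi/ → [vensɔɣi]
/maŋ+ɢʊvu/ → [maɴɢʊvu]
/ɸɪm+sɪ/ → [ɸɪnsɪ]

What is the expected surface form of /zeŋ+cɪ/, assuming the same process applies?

[zeɲcɪ]

The data show regressive place assimilation: /ɳ/ → [n] before /s/; /ŋ/ → [ɴ] before /ɢ/; /m/ → [n] before /s/. In each pair only place changes, matching the following consonant, while manner and voice stay constant.
/ŋ/ is a voiced velar nasal. The following trigger /c/ is palatal, so /ŋ/ must become palatal as well.
Changing only its place to palatal gives [ɲ] — the voiced palatal nasal.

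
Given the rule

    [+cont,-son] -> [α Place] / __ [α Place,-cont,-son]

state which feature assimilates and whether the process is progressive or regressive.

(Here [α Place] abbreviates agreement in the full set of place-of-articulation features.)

The rule copies the place features (abbreviated [Place]) from the environment onto the target, so the assimilating feature is place.
The conditioning segment sits to the right of the focus bar, meaning the trigger follows the segment that changes — regressive assimilation.

regressive place assimilation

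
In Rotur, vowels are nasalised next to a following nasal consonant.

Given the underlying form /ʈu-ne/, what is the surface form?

The vowel /u/ is adjacent to the following nasal /n/, so it acquires [+nasal] and surfaces as [ũ].

[ʈũne]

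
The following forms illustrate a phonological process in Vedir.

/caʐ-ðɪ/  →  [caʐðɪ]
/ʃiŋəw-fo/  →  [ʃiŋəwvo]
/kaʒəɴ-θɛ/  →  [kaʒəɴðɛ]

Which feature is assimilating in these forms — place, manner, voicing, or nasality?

voicing

Underlying /f/ is realised as [v] next to /w/; /w/ itself does not change.
/f/ is voiceless while /w/ is voiced; the output [v] is voiced, matching the trigger — so the feature that spreads is voicing.
Checking the remaining alternation: /θ/ → [ð] after /ɴ/ (voiceless → voiced, matching voiced) — only voicing changes, and always toward the preceding segment.
Nothing changes in [caʐðɪ]: there the adjacent consonants already agree in voicing (/ð/ and /ʐ/ are both voiced), so this form is consistent with the same rule.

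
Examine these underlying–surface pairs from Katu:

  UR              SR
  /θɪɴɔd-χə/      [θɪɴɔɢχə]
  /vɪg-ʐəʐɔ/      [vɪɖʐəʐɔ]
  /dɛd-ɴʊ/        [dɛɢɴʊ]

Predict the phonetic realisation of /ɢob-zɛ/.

The data show regressive place assimilation: /d/ → [ɢ] before /χ/; /g/ → [ɖ] before /ʐ/; /d/ → [ɢ] before /ɴ/. In each pair only place changes, matching the following consonant, while manner and voice stay constant.
The rule targets /b/ (voiced bilabial stop), which sits before the trigger /z/ (alveolar).
Changing only its place to alveolar gives [d] — the voiced alveolar stop.

[ɢodzɛ]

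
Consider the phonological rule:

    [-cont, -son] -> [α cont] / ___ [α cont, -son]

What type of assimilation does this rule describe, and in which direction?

The rule copies [cont] (continuancy) from the environment onto the target stops; since [±cont] encodes the stop/fricative manner contrast, the assimilating dimension is manner.
Since the environment is written after the underscore, the trigger follows the target; the direction is regressive.

regressive manner assimilation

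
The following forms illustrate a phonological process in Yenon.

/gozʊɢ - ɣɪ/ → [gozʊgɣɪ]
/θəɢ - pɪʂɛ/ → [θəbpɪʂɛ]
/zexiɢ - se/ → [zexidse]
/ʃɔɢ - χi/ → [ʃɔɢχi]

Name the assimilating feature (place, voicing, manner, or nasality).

Comparing underlying and surface forms, /ɢ/ → [g] is the alternation; the neighbouring /ɣ/ is constant.
/ɢ/ is uvular while /ɣ/ is velar; the output [g] is velar, matching the trigger — so the feature that spreads is place.
The same holds elsewhere in the data: /ɢ/ → [b] before /p/ (uvular → bilabial, matching bilabial); /ɢ/ → [d] before /s/ (uvular → alveolar, matching alveolar) — only place changes, and always toward the following segment.
No alternation appears in [ʃɔɢχi]: there the adjacent consonants already agree in place (/ɢ/ and /χ/ are both uvular), so this form is consistent with the same rule.

place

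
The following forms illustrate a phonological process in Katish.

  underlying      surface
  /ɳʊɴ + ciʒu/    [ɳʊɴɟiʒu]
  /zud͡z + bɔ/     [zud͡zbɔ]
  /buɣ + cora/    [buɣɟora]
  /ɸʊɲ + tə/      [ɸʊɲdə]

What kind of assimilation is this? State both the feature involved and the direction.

Comparing underlying and surface forms, /c/ → [ɟ] is the alternation; the neighbouring /ɴ/ is constant.
The change voiceless → voiced matches the voicing of the preceding /ɴ/, identifying this as voicing assimilation.
Place and manner are unchanged, so the assimilation is partial, not total.
The same holds elsewhere in the data: /c/ → [ɟ] after /ɣ/ (voiceless → voiced, matching voiced); /t/ → [d] after /ɲ/ (voiceless → voiced, matching voiced) — only voicing changes, and always toward the preceding segment.
Nothing changes in [zud͡zbɔ]: there the adjacent consonants already agree in voicing (/b/ and /d͡z/ are both voiced), so this form is consistent with the same rule.
The trigger is the preceding segment, so the direction is progressive (perseverative).

progressive voicing assimilation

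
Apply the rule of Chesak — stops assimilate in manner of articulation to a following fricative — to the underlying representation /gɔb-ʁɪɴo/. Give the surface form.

The rule targets /b/ (voiced bilabial stop), which sits before the trigger /ʁ/ (fricative).
The voiced bilabial fricative is [β], so /b/ → [β].

[gɔβʁɪɴo]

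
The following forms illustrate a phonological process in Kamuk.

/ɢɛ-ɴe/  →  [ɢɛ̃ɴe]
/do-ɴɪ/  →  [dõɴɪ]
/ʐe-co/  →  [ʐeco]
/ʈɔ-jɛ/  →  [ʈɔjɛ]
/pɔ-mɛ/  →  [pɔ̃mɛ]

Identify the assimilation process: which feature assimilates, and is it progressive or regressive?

regressive nasality assimilation (vowel nasalisation)

The vowel /ɛ/ surfaces as nasalised [ɛ̃] next to the following nasal /ɴ/ — it has acquired the [+nasal] feature of its neighbour.
The other forms show the same pattern: /o/ → [õ] before /ɴ/; /ɔ/ → [ɔ̃] before /m/ — each time a vowel is nasalised next to a following nasal.
No change occurs in [ʐeco], [ʈɔjɛ] because the vowel at the boundary is adjacent to an oral consonant, not a nasal (/e/ next to /c/; /ɔ/ next to /j/).
Because the conditioning nasal is to the right of the vowel that changes, the process is regressive (anticipatory).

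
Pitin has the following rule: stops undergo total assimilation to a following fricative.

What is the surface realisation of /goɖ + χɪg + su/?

/ɖ/ is the segment targeted by the rule; it sits immediately before /χ/, so it assimilates completely and surfaces as [χ].
At the second juncture, /g/ likewise becomes [s] adjacent to /s/.

[goχχɪssu]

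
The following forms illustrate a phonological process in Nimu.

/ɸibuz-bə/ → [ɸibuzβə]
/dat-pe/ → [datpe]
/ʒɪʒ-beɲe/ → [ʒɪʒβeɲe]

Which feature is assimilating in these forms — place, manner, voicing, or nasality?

manner

Underlying /b/ is realised as [β] next to /z/; /z/ itself does not change.
/b/ is a stop while /z/ is a fricative; the output [β] is a fricative, matching the trigger — so the feature that spreads is manner.
Checking the remaining alternation: /b/ → [β] after /ʒ/ (stop → fricative, matching a fricative) — only manner changes, and always toward the preceding segment.
No alternation appears in [datpe]: there the adjacent consonants already agree in manner (/p/ and /t/ are both stops), so this form is consistent with the same rule.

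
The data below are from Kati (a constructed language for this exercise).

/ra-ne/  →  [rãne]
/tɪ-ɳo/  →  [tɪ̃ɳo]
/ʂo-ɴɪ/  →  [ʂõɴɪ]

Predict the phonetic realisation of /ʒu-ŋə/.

[ʒũŋə]

The data show regressive nasality assimilation (vowel nasalisation): /a/ → [ã] before /n/; /ɪ/ → [ɪ̃] before /ɳ/; /o/ → [õ] before /ɴ/ — a vowel is nasalised by an immediately following nasal consonant.
/u/ sits next to the nasal /ŋ/ and is therefore nasalised to [ũ].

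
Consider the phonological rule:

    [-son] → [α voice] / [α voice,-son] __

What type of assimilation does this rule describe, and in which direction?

progressive voicing assimilation

The shared variable α links the value of [voice] on the target to the same value on the neighbouring segment, so voicing is the feature that assimilates.
Since the environment is written before the underscore, the trigger precedes the target; the direction is progressive.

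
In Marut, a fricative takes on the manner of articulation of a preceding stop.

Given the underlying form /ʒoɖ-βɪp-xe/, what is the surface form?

[ʒoɖbɪpke]

/β/ is a voiced bilabial fricative. The preceding trigger /ɖ/ is a stop, so /β/ must become a stop as well.
A voiced bilabial stop is [b], so the surface segment is [b].
At the second juncture, /x/ likewise becomes [k] adjacent to /p/.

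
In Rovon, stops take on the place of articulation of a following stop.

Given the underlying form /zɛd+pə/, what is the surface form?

/d/ is a voiced alveolar stop. The following trigger /p/ is bilabial, so /d/ must become bilabial as well.
Changing only its place to bilabial gives [b] — the voiced bilabial stop.

[zɛbpə]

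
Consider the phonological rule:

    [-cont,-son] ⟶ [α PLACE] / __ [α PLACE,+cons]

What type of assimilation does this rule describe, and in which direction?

The rule copies the place features (abbreviated [PLACE]) from the environment onto the target, so the assimilating feature is place.
The conditioning segment sits to the right of the focus bar, meaning the trigger follows the segment that changes — regressive assimilation.

regressive place assimilation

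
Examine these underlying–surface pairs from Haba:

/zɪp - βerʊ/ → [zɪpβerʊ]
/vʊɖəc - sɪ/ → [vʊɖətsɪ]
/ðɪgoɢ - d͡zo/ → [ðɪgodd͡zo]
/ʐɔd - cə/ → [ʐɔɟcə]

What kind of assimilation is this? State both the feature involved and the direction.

regressive place assimilation

The segment that alternates is /c/, which surfaces as [t] when adjacent to /s/.
/c/ is palatal while /s/ is alveolar; the output [t] is alveolar, matching the trigger — so the feature that spreads is place.
Manner and voice are unchanged, so the assimilation is partial, not total.
The same holds elsewhere in the data: /ɢ/ → [d] before /d͡z/ (uvular → alveolar, matching alveolar); /d/ → [ɟ] before /c/ (alveolar → palatal, matching palatal) — only place changes, and always toward the following segment.
No alternation appears in [zɪpβerʊ]: there the adjacent consonants already agree in place (/p/ and /β/ are both bilabial), so this form is consistent with the same rule.
The trigger is the following segment, so the direction is regressive (anticipatory).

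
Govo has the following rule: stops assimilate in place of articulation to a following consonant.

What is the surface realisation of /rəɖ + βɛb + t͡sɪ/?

/ɖ/ is a voiced retroflex stop. The following trigger /β/ is bilabial, so /ɖ/ must become bilabial as well.
Changing only its place to bilabial gives [b] — the voiced bilabial stop.
The same rule applies at the second boundary: /b/ → [d] next to /t͡s/.

[rəbβɛdt͡sɪ]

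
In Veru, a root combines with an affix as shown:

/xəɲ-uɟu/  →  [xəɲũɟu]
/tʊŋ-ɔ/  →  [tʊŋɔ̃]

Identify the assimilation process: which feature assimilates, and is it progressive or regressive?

progressive nasality assimilation (vowel nasalisation)

The vowel /u/ surfaces as nasalised [ũ] next to the preceding nasal /ɲ/ — it has acquired the [+nasal] feature of its neighbour.
The other form shows the same pattern: /ɔ/ → [ɔ̃] after /ŋ/ — each time a vowel is nasalised next to a preceding nasal.
Because the conditioning nasal is to the left of the vowel that changes, the process is progressive (perseverative).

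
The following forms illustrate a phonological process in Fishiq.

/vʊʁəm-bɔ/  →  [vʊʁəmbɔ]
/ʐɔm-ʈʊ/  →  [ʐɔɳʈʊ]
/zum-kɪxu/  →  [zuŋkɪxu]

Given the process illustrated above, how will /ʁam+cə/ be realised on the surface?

The data show regressive place assimilation: /m/ → [ɳ] before /ʈ/; /m/ → [ŋ] before /k/. In each pair only place changes, matching the following consonant, while manner and voice stay constant.
No alternation appears in [vʊʁəmbɔ]: there the adjacent consonants already agree in place (/m/ and /b/ are both bilabial), so this form is consistent with the same rule.
/m/ is a voiced bilabial nasal. The following trigger /c/ is palatal, so /m/ must become palatal as well.
The voiced palatal nasal is [ɲ], so /m/ → [ɲ].

[ʁaɲcə]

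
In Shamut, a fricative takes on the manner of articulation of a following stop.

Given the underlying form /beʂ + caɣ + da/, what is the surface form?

[beʈcagda]

The rule targets /ʂ/ (voiceless retroflex fricative), which sits before the trigger /c/ (stop).
The voiceless retroflex stop is [ʈ], so /ʂ/ → [ʈ].
The same rule applies at the second boundary: /ɣ/ → [g] next to /d/.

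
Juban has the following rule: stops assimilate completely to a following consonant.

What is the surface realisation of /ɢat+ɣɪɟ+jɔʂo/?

[ɢaɣɣɪjjɔʂo]

/t/ is the segment targeted by the rule; it sits immediately before /ɣ/, so it assimilates completely and surfaces as [ɣ].
The same rule applies at the second boundary: /ɟ/ → [j] next to /j/.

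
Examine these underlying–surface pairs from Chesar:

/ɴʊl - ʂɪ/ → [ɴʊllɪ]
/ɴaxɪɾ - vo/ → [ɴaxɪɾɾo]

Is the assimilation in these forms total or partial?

total assimilation

The segment that alternates is /ʂ/, which surfaces as [l] when adjacent to /l/.
The output [l] is identical to the trigger /l/ — every feature (place, manner, voicing) has been copied — so this is total assimilation.
The remaining alternation confirms this: /v/ → [ɾ] after /ɾ/ — in each case the output is a copy of the preceding consonant.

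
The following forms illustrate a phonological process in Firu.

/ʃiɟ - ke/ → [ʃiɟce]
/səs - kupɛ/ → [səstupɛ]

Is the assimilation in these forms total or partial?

Comparing underlying and surface forms, /k/ → [c] is the alternation; the neighbouring /ɟ/ is constant.
/k/ is velar while /ɟ/ is palatal; the output [c] is palatal, matching the trigger — so the feature that spreads is place.
Manner and voice are unchanged, so the assimilation is partial, not total.
Checking the remaining alternation: /k/ → [t] after /s/ (velar → alveolar, matching alveolar) — only place changes, and always toward the preceding segment.

partial assimilation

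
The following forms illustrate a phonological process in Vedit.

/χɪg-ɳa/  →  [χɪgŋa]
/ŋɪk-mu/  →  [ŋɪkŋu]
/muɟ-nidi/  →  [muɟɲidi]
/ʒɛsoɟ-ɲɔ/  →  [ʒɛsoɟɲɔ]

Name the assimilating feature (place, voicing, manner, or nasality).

place

Underlying /ɳ/ is realised as [ŋ] next to /g/; /g/ itself does not change.
The change retroflex → velar matches the place of the preceding /g/, identifying this as place assimilation.
Checking the remaining alternations: /m/ → [ŋ] after /k/ (bilabial → velar, matching velar); /n/ → [ɲ] after /ɟ/ (alveolar → palatal, matching palatal) — only place changes, and always toward the preceding segment.
No alternation appears in [ʒɛsoɟɲɔ]: there the adjacent consonants already agree in place (/ɲ/ and /ɟ/ are both palatal), so this form is consistent with the same rule.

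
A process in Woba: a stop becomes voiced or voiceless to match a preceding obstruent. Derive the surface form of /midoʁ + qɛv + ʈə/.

[midoʁɢɛvɖə]

/q/ is a voiceless uvular stop. The preceding trigger /ʁ/ is voiced, so /q/ must become voiced as well.
Changing only its voicing to voiced gives [ɢ] — the voiced uvular stop.
The same rule applies at the second boundary: /ʈ/ → [ɖ] next to /v/.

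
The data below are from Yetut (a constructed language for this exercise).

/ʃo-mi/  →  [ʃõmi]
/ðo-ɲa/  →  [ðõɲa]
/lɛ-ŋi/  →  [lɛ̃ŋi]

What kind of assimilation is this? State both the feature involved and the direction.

regressive nasality assimilation (vowel nasalisation)

The vowel /o/ surfaces as nasalised [õ] next to the following nasal /m/ — it has acquired the [+nasal] feature of its neighbour.
The other forms show the same pattern: /o/ → [õ] before /ɲ/; /ɛ/ → [ɛ̃] before /ŋ/ — each time a vowel is nasalised next to a following nasal.
Because the conditioning nasal is to the right of the vowel that changes, the process is regressive (anticipatory).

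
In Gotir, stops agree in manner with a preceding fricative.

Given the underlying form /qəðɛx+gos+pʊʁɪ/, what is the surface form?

The rule targets /g/ (voiced velar stop), which sits after the trigger /x/ (fricative).
A voiced velar fricative is [ɣ], so the surface segment is [ɣ].
At the second juncture, /p/ likewise becomes [ɸ] adjacent to /s/.

[qəðɛxɣosɸʊʁɪ]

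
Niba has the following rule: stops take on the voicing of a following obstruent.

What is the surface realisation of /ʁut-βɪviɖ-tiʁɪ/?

[ʁudβɪviʈtiʁɪ]

/t/ is a voiceless alveolar stop. The following trigger /β/ is voiced, so /t/ must become voiced as well.
The voiced alveolar stop is [d], so /t/ → [d].
At the second juncture, /ɖ/ likewise becomes [ʈ] adjacent to /t/.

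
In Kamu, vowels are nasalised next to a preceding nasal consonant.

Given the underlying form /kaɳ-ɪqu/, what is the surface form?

[kaɳɪ̃qu]

The vowel /ɪ/ is adjacent to the preceding nasal /ɳ/, so it acquires [+nasal] and surfaces as [ɪ̃].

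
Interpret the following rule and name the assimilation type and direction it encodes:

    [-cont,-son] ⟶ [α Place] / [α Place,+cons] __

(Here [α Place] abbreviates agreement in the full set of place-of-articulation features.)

progressive place assimilation

The rule copies the place features (abbreviated [Place]) from the environment onto the target, so the assimilating feature is place.
The conditioning segment sits to the left of the focus bar, meaning the trigger precedes the segment that changes — progressive assimilation.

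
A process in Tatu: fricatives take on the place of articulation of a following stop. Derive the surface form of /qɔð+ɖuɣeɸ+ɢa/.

The rule targets /ð/ (voiced dental fricative), which sits before the trigger /ɖ/ (retroflex).
A voiced retroflex fricative is [ʐ], so the surface segment is [ʐ].
The same rule applies at the second boundary: /ɸ/ → [χ] next to /ɢ/.

[qɔʐɖuɣeχɢa]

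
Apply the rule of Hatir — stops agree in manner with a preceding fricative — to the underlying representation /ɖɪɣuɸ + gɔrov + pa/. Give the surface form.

[ɖɪɣuɸɣɔrovɸa]

The rule targets /g/ (voiced velar stop), which sits after the trigger /ɸ/ (fricative).
A voiced velar fricative is [ɣ], so the surface segment is [ɣ].
At the second juncture, /p/ likewise becomes [ɸ] adjacent to /v/.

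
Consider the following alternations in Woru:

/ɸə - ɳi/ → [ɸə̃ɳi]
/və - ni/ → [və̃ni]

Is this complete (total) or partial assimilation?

The vowel /ə/ surfaces as nasalised [ə̃] next to the following nasal /ɳ/ — it has acquired the [+nasal] feature of its neighbour.
The other form shows the same pattern: /ə/ → [ə̃] before /n/ — each time a vowel is nasalised next to a following nasal.

partial assimilation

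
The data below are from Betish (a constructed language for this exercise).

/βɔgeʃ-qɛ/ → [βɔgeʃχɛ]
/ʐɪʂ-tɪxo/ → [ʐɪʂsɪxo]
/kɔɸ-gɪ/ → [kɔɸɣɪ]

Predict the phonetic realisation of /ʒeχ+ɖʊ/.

[ʒeχʐʊ]

The data show progressive manner assimilation: /q/ → [χ] after /ʃ/; /t/ → [s] after /ʂ/; /g/ → [ɣ] after /ɸ/. In each pair only manner changes, matching the preceding consonant, while place and voice stay constant.
/ɖ/ is a voiced retroflex stop. The preceding trigger /χ/ is a fricative, so /ɖ/ must become a fricative as well.
The voiced retroflex fricative is [ʐ], so /ɖ/ → [ʐ].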